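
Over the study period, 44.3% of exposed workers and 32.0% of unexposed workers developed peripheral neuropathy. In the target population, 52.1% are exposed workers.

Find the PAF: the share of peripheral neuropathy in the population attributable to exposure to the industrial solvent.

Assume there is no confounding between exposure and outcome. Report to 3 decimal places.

PAF ≈ 0.167

p₁ = 0.443, p₀ = 0.32.
Overall risk P(Y=1) = π·p₁ + (1−π)·p₀ = 0.521×0.443 + 0.479×0.32 = 0.38408.
Under exogeneity, PAF = [P(Y=1) − p₀] / P(Y=1).
PAF = (0.38408 − 0.32) / 0.38408 ≈ 0.1668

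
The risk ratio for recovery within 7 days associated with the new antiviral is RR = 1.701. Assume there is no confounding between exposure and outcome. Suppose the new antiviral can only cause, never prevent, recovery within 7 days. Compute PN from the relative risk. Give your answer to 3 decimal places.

PN ≈ 0.412

Under exogeneity and monotonicity, PN = (RR − 1) / RR = 1 − 1/RR.
PN = (1.701 − 1) / 1.701 = 0.701 / 1.701 ≈ 0.4121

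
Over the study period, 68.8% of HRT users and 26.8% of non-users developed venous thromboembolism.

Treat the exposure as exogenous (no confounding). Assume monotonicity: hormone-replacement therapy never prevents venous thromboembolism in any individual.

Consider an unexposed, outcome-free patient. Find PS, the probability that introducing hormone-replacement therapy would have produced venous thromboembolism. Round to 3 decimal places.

PS ≈ 0.574

p₁ = 0.688, p₀ = 0.268.
Under exogeneity and monotonicity, PS = (p₁ − p₀) / (1 − p₀).
PS = (0.688 − 0.268) / (1 − 0.268) = 0.42 / 0.732 ≈ 0.5738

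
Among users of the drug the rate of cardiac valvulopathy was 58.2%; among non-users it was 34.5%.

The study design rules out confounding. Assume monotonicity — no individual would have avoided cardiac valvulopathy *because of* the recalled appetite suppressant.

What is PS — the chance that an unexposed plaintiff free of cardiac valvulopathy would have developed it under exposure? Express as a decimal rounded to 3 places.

p₁ = 0.582, p₀ = 0.345.
Under exogeneity and monotonicity, PS = (p₁ − p₀) / (1 − p₀).
PS = (0.582 − 0.345) / (1 − 0.345) = 0.237 / 0.655 ≈ 0.3618

PS ≈ 0.362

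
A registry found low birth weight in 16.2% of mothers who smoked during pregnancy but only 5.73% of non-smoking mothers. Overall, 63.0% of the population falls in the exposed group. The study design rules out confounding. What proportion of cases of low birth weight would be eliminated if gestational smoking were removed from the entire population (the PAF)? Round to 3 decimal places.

PAF ≈ 0.535

p₁ = 0.162, p₀ = 0.0573.
Overall risk P(Y=1) = π·p₁ + (1−π)·p₀ = 0.63×0.162 + 0.37×0.0573 = 0.12326.
Under exogeneity, PAF = [P(Y=1) − p₀] / P(Y=1).
PAF = (0.12326 − 0.0573) / 0.12326 ≈ 0.5351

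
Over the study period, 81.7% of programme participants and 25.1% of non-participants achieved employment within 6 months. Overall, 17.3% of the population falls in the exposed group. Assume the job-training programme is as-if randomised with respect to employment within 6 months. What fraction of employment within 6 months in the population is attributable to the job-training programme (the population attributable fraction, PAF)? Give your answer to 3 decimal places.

p₁ = 0.817, p₀ = 0.251.
Overall risk P(Y=1) = π·p₁ + (1−π)·p₀ = 0.173×0.817 + 0.827×0.251 = 0.34892.
Under exogeneity, PAF = [P(Y=1) − p₀] / P(Y=1).
PAF = (0.34892 − 0.251) / 0.34892 ≈ 0.2806

PAF ≈ 0.281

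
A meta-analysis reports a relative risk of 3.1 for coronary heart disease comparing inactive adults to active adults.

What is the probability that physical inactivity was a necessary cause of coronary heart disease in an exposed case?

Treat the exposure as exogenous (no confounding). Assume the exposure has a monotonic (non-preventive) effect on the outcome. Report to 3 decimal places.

Under exogeneity and monotonicity, PN = (RR − 1) / RR = 1 − 1/RR.
PN = (3.1 − 1) / 3.1 = 2.1 / 3.1 ≈ 0.6774

PN ≈ 0.677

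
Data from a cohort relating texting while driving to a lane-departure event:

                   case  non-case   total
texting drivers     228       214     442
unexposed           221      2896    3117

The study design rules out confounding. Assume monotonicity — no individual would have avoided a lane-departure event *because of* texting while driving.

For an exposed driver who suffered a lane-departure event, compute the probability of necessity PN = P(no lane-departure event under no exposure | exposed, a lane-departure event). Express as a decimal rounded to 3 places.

p₁ = P(outcome | exposed) = 228/442 = 0.51584
p₀ = P(outcome | unexposed) = 221/3117 = 0.070902
Under exogeneity and monotonicity, PN = (p₁ − p₀)/p₁.
PN = (0.51584 − 0.070902) / 0.51584 ≈ 0.8626

PN ≈ 0.863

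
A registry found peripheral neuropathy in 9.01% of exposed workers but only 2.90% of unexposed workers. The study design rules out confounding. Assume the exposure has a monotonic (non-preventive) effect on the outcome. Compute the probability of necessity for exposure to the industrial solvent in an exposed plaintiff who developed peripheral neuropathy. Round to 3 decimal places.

p₁ = 0.0901, p₀ = 0.029.
Under exogeneity and monotonicity, PN = (p₁ − p₀) / p₁.
PN = (0.0901 − 0.029) / 0.0901 = 0.0611 / 0.0901 ≈ 0.6781

PN ≈ 0.678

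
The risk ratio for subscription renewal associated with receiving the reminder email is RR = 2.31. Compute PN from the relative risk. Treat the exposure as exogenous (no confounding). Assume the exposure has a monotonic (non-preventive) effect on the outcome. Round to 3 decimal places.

PN ≈ 0.567

Under exogeneity and monotonicity, PN = (RR − 1) / RR = 1 − 1/RR.
PN = (2.31 − 1) / 2.31 = 1.31 / 2.31 ≈ 0.5671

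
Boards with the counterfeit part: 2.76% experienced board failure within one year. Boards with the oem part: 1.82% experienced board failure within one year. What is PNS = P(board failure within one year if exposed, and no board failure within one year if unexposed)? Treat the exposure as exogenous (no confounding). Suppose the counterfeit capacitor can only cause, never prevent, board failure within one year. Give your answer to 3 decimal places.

PNS ≈ 0.009

p₁ = 0.0276, p₀ = 0.0182.
Under exogeneity and monotonicity, PNS = p₁ − p₀.
PNS = 0.0276 − 0.0182 = 0.0094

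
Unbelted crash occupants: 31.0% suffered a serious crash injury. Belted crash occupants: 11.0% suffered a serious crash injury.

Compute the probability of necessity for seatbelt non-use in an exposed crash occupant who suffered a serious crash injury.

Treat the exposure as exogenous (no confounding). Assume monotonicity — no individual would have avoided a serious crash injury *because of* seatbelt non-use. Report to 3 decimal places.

PN ≈ 0.645

p₁ = 0.31, p₀ = 0.11.
Under exogeneity and monotonicity, PN = (p₁ − p₀) / p₁.
PN = (0.31 − 0.11) / 0.31 = 0.2 / 0.31 ≈ 0.6452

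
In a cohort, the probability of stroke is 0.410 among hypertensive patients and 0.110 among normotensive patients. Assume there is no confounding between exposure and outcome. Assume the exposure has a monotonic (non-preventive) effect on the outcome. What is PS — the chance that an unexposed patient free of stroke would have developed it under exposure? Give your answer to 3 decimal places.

PS ≈ 0.337

Let p₁ = 0.41, p₀ = 0.11.
Under exogeneity and monotonicity, PS = (p₁ − p₀) / (1 − p₀).
PS = (0.41 − 0.11) / (1 − 0.11) = 0.3 / 0.89 ≈ 0.3371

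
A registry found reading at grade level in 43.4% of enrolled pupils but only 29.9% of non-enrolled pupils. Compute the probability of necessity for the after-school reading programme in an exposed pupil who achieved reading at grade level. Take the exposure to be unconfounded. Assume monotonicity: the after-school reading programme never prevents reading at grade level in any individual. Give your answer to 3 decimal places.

p₁ = 0.434, p₀ = 0.299.
Under exogeneity and monotonicity, PN = (p₁ − p₀) / p₁.
PN = (0.434 − 0.299) / 0.434 = 0.135 / 0.434 ≈ 0.3111

PN ≈ 0.311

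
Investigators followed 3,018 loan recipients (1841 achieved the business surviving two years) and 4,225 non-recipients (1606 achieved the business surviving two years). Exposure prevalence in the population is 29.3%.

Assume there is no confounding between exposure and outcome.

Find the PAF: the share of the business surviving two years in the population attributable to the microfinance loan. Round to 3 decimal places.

p₁ = P(outcome | exposed) = 1841/3018 = 0.61001
p₀ = P(outcome | unexposed) = 1606/4225 = 0.38012
Overall risk P(Y=1) = π·p₁ + (1−π)·p₀ = 0.293×0.61001 + 0.707×0.38012 = 0.44748.
Under exogeneity, PAF = [P(Y=1) − p₀] / P(Y=1).
PAF = (0.44748 − 0.38012) / 0.44748 ≈ 0.1505

PAF ≈ 0.151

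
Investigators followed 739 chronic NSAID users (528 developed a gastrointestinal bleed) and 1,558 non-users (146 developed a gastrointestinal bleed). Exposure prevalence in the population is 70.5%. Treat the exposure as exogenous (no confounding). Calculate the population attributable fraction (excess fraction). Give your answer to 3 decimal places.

p₁ = P(outcome | exposed) = 528/739 = 0.71448
p₀ = P(outcome | unexposed) = 146/1558 = 0.09371
Overall risk P(Y=1) = π·p₁ + (1−π)·p₀ = 0.705×0.71448 + 0.295×0.09371 = 0.53135.
Under exogeneity, PAF = [P(Y=1) − p₀] / P(Y=1).
PAF = (0.53135 − 0.09371) / 0.53135 ≈ 0.8236

PAF ≈ 0.824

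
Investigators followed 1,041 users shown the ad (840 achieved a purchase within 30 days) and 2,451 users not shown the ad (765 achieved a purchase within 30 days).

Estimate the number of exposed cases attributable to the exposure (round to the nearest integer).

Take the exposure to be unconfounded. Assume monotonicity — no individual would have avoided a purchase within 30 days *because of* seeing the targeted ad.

p₁ = P(outcome | exposed) = 840/1041 = 0.80692
p₀ = P(outcome | unexposed) = 765/2451 = 0.31212
PN = (p₁ − p₀)/p₁ = (0.80692 − 0.31212) / 0.80692 ≈ 0.61320.
Attributable cases ≈ PN × (exposed cases) = 0.61320 × 840 ≈ 515.09.

about 515 cases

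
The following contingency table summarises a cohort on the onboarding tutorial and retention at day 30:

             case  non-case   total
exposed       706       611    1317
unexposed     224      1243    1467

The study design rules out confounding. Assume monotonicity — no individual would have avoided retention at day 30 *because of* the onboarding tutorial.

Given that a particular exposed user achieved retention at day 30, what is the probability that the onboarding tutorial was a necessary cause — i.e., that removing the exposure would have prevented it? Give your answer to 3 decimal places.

p₁ = P(outcome | exposed) = 706/1317 = 0.53607
p₀ = P(outcome | unexposed) = 224/1467 = 0.15269
Under exogeneity and monotonicity, PN = (p₁ − p₀) / p₁.
PN = (0.53607 − 0.15269) / 0.53607 = 0.38337 / 0.53607 ≈ 0.7152

PN ≈ 0.715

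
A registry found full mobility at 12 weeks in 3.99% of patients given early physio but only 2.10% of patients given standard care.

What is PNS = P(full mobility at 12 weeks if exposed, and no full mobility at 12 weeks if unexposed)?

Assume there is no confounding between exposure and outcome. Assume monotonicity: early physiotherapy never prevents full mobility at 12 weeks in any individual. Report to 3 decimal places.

p₁ = 0.0399, p₀ = 0.021.
Under exogeneity and monotonicity, PNS = p₁ − p₀.
PNS = 0.0399 − 0.021 = 0.0189

PNS ≈ 0.019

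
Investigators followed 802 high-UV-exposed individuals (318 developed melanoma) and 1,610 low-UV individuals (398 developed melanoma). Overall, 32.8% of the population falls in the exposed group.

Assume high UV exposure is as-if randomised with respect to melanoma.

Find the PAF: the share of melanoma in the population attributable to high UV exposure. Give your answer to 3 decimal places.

p₁ = P(outcome | exposed) = 318/802 = 0.39651
p₀ = P(outcome | unexposed) = 398/1610 = 0.2472
Overall risk P(Y=1) = π·p₁ + (1−π)·p₀ = 0.328×0.39651 + 0.672×0.2472 = 0.29618.
Under exogeneity, PAF = [P(Y=1) − p₀] / P(Y=1).
PAF = (0.29618 − 0.2472) / 0.29618 ≈ 0.1653

PAF ≈ 0.165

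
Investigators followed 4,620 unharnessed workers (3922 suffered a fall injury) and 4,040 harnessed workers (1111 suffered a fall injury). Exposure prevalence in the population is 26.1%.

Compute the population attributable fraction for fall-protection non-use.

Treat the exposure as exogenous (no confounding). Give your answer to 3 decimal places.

p₁ = P(outcome | exposed) = 3922/4620 = 0.84892
p₀ = P(outcome | unexposed) = 1111/4040 = 0.275
Overall risk P(Y=1) = π·p₁ + (1−π)·p₀ = 0.261×0.84892 + 0.739×0.275 = 0.42479.
Under exogeneity, PAF = [P(Y=1) − p₀] / P(Y=1).
PAF = (0.42479 − 0.275) / 0.42479 ≈ 0.3526

PAF ≈ 0.353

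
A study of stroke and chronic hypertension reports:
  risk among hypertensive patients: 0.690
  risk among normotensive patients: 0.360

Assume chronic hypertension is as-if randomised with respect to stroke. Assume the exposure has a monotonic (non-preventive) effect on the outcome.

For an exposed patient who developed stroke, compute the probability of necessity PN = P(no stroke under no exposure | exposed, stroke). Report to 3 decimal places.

PN ≈ 0.478

Let p₁ = 0.69, p₀ = 0.36.
Under exogeneity and monotonicity, PN = (p₁ − p₀) / p₁.
PN = (0.69 − 0.36) / 0.69 = 0.33 / 0.69 ≈ 0.4783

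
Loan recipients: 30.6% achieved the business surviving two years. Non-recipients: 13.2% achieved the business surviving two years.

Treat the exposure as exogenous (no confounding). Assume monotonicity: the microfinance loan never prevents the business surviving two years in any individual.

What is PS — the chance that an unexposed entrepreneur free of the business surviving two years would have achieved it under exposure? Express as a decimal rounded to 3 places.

p₁ = 0.306, p₀ = 0.132.
Under exogeneity and monotonicity, PS = (p₁ − p₀) / (1 − p₀).
PS = (0.306 − 0.132) / (1 − 0.132) = 0.174 / 0.868 ≈ 0.2005

PS ≈ 0.200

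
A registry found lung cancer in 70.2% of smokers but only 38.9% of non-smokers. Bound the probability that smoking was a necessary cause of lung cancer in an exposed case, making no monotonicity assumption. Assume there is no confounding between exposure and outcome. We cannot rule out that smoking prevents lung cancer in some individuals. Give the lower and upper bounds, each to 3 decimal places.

p₁ = 0.702, p₀ = 0.389.
Under exogeneity alone the bounds on PN are max{0,(p₁−p₀)/p₁} ≤ PN ≤ min{1,(1−p₀)/p₁}.
  lower = (p₁ − p₀)/p₁ = 0.313 / 0.702 ≈ 0.4459
  upper = min{1, (1 − p₀)/p₁} = 0.611 / 0.702 ≈ 0.8704

0.446 ≤ PN ≤ 0.870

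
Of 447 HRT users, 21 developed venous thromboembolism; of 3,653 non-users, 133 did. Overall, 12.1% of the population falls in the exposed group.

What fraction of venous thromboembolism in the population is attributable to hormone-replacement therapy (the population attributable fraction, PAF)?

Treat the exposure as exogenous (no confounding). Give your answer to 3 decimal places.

PAF ≈ 0.034

p₁ = P(outcome | exposed) = 21/447 = 0.04698
p₀ = P(outcome | unexposed) = 133/3653 = 0.036408
Overall risk P(Y=1) = π·p₁ + (1−π)·p₀ = 0.121×0.04698 + 0.879×0.036408 = 0.037688.
Under exogeneity, PAF = [P(Y=1) − p₀] / P(Y=1).
PAF = (0.037688 − 0.036408) / 0.037688 ≈ 0.0339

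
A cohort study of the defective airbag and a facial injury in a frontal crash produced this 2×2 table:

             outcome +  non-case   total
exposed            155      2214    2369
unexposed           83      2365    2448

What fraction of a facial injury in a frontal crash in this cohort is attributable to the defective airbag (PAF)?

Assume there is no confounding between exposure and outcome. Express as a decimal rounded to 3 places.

p₁ = P(outcome | exposed) = 155/2369 = 0.065428
p₀ = P(outcome | unexposed) = 83/2448 = 0.033905
Exposure prevalence π = 2369/4817 = 0.4918; overall risk P(Y=1) = 0.049408.
Under exogeneity, PAF = [P(Y=1) − p₀]/P(Y=1).
PAF = (0.049408 − 0.033905) / 0.049408 ≈ 0.3138

PAF ≈ 0.314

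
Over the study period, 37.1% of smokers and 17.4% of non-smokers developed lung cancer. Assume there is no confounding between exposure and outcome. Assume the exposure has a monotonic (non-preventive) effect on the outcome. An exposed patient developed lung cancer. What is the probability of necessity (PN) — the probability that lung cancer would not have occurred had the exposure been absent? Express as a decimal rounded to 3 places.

p₁ = 0.371, p₀ = 0.174.
Under exogeneity and monotonicity, PN = (p₁ − p₀) / p₁.
PN = (0.371 − 0.174) / 0.371 = 0.197 / 0.371 ≈ 0.5310

PN ≈ 0.531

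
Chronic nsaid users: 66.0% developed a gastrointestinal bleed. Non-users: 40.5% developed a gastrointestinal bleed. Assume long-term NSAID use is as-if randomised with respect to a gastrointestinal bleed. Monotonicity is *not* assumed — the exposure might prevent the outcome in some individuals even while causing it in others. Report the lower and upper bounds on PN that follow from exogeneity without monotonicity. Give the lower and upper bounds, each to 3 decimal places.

p₁ = 0.66, p₀ = 0.405.
Under exogeneity alone the bounds on PN are max{0,(p₁−p₀)/p₁} ≤ PN ≤ min{1,(1−p₀)/p₁}.
  lower = (p₁ − p₀)/p₁ = 0.255 / 0.66 ≈ 0.3864
  upper = min{1, (1 − p₀)/p₁} = 0.595 / 0.66 ≈ 0.9015

0.386 ≤ PN ≤ 0.902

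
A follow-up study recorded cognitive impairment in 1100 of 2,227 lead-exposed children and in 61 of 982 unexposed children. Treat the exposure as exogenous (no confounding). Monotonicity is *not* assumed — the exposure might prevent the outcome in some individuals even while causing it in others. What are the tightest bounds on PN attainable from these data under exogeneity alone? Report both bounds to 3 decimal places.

p₁ = P(outcome | exposed) = 1100/2227 = 0.49394
p₀ = P(outcome | unexposed) = 61/982 = 0.062118
Under exogeneity alone the bounds on PN are max{0,(p₁−p₀)/p₁} ≤ PN ≤ min{1,(1−p₀)/p₁}.
  lower = (p₁ − p₀)/p₁ = 0.43182 / 0.49394 ≈ 0.8742
  upper = min{1, (1 − p₀)/p₁} = 0.93788 / 0.49394 ≈ 1.8988 → capped at 1

0.874 ≤ PN ≤ 1.000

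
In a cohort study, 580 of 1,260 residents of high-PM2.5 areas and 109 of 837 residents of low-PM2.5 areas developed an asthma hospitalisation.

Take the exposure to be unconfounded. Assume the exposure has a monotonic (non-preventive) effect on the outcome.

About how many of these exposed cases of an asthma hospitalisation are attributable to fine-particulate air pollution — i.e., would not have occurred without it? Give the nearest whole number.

p₁ = P(outcome | exposed) = 580/1260 = 0.46032
p₀ = P(outcome | unexposed) = 109/837 = 0.13023
PN = (p₁ − p₀)/p₁ = (0.46032 − 0.13023) / 0.46032 ≈ 0.71709.
Attributable cases ≈ PN × (exposed cases) = 0.71709 × 580 ≈ 415.91.

about 416 cases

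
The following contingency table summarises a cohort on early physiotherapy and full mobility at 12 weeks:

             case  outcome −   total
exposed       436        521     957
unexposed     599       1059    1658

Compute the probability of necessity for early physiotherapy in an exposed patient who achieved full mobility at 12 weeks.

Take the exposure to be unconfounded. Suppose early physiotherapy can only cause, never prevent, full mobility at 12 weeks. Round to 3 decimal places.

p₁ = P(outcome | exposed) = 436/957 = 0.45559
p₀ = P(outcome | unexposed) = 599/1658 = 0.36128
Under exogeneity and monotonicity, PN = (p₁ − p₀)/p₁.
PN = (0.45559 − 0.36128) / 0.45559 ≈ 0.2070

PN ≈ 0.207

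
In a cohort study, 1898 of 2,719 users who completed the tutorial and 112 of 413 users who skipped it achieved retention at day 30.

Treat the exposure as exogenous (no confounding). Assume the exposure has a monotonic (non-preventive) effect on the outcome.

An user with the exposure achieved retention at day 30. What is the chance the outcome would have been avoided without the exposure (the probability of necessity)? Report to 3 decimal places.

PN ≈ 0.612

p₁ = P(outcome | exposed) = 1898/2719 = 0.69805
p₀ = P(outcome | unexposed) = 112/413 = 0.27119
Under exogeneity and monotonicity, PN = (p₁ − p₀) / p₁.
PN = (0.69805 − 0.27119) / 0.69805 = 0.42686 / 0.69805 ≈ 0.6115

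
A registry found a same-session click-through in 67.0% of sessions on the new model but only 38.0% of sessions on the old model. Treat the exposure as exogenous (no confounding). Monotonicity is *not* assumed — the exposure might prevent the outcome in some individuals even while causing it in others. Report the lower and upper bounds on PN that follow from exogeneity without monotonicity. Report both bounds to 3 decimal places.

p₁ = 0.67, p₀ = 0.38.
Under exogeneity alone the bounds on PN are max{0,(p₁−p₀)/p₁} ≤ PN ≤ min{1,(1−p₀)/p₁}.
  lower = (p₁ − p₀)/p₁ = 0.29 / 0.67 ≈ 0.4328
  upper = min{1, (1 − p₀)/p₁} = 0.62 / 0.67 ≈ 0.9254

0.433 ≤ PN ≤ 0.925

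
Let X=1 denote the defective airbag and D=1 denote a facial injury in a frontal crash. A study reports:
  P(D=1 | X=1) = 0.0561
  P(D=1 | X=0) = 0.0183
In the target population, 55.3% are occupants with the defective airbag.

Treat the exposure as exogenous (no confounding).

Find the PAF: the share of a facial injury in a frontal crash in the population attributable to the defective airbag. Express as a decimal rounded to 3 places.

Let p₁ = 0.0561, p₀ = 0.0183.
Overall risk P(Y=1) = π·p₁ + (1−π)·p₀ = 0.553×0.0561 + 0.447×0.0183 = 0.039203.
Under exogeneity, PAF = [P(Y=1) − p₀] / P(Y=1).
PAF = (0.039203 − 0.0183) / 0.039203 ≈ 0.5332

PAF ≈ 0.533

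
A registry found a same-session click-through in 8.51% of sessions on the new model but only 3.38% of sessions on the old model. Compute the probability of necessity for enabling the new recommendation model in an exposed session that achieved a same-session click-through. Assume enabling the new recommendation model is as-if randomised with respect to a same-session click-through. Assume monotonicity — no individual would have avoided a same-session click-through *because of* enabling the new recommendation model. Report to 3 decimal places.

PN ≈ 0.603

p₁ = 0.0851, p₀ = 0.0338.
Under exogeneity and monotonicity, PN = (p₁ − p₀) / p₁.
PN = (0.0851 − 0.0338) / 0.0851 = 0.0513 / 0.0851 ≈ 0.6028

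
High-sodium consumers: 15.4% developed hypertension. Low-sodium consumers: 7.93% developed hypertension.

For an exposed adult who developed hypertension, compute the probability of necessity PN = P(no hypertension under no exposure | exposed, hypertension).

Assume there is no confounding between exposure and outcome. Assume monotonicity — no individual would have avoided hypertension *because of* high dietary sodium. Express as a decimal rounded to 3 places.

PN ≈ 0.485

p₁ = 0.154, p₀ = 0.0793.
Under exogeneity and monotonicity, PN = (p₁ − p₀) / p₁.
PN = (0.154 − 0.0793) / 0.154 = 0.0747 / 0.154 ≈ 0.4851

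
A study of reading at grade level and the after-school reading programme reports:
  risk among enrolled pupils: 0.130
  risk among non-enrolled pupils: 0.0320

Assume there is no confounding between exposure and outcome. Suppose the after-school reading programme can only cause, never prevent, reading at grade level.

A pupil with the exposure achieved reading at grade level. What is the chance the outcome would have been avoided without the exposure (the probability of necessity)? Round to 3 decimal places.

Let p₁ = 0.13, p₀ = 0.032.
Under exogeneity and monotonicity, PN = (p₁ − p₀) / p₁.
PN = (0.13 − 0.032) / 0.13 = 0.098 / 0.13 ≈ 0.7538

PN ≈ 0.754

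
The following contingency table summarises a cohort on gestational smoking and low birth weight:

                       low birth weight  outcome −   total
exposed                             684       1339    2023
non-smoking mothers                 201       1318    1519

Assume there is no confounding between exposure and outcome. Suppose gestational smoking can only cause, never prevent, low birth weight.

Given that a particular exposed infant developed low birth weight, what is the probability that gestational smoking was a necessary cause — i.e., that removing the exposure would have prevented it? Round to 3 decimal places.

p₁ = P(outcome | exposed) = 684/2023 = 0.33811
p₀ = P(outcome | unexposed) = 201/1519 = 0.13232
Under exogeneity and monotonicity, PN = (p₁ − p₀) / p₁.
PN = (0.33811 − 0.13232) / 0.33811 = 0.20579 / 0.33811 ≈ 0.6086

PN ≈ 0.609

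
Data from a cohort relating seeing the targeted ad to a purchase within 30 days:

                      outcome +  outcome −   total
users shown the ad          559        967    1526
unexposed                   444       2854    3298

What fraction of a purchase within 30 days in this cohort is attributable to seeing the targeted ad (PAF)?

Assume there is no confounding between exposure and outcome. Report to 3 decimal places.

PAF ≈ 0.353

p₁ = P(outcome | exposed) = 559/1526 = 0.36632
p₀ = P(outcome | unexposed) = 444/3298 = 0.13463
Exposure prevalence π = 1526/4824 = 0.31633; overall risk P(Y=1) = 0.20792.
Under exogeneity, PAF = [P(Y=1) − p₀]/P(Y=1).
PAF = (0.20792 − 0.13463) / 0.20792 ≈ 0.3525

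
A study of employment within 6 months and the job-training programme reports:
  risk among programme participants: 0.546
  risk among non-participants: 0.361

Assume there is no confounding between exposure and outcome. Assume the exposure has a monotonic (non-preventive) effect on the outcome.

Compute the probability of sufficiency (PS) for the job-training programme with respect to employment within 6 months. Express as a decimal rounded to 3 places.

PS ≈ 0.290

Let p₁ = 0.546, p₀ = 0.361.
Under exogeneity and monotonicity, PS = (p₁ − p₀) / (1 − p₀).
PS = (0.546 − 0.361) / (1 − 0.361) = 0.185 / 0.639 ≈ 0.2895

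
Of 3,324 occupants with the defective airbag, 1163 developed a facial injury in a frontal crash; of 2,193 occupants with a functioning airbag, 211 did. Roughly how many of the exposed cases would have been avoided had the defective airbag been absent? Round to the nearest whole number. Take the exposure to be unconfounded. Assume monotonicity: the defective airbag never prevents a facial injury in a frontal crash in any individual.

p₁ = P(outcome | exposed) = 1163/3324 = 0.34988
p₀ = P(outcome | unexposed) = 211/2193 = 0.096215
PN = (p₁ − p₀)/p₁ = (0.34988 − 0.096215) / 0.34988 ≈ 0.72500.
Attributable cases ≈ PN × (exposed cases) = 0.72500 × 1163 ≈ 843.18.

about 843 cases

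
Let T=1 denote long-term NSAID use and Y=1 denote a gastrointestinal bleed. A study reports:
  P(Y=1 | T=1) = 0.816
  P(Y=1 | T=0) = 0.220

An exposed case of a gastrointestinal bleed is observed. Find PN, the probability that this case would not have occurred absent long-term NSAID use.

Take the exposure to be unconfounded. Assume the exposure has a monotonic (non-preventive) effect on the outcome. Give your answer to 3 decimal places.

PN ≈ 0.730

Let p₁ = 0.816, p₀ = 0.22.
Under exogeneity and monotonicity, PN = (p₁ − p₀) / p₁.
PN = (0.816 − 0.22) / 0.816 = 0.596 / 0.816 ≈ 0.7304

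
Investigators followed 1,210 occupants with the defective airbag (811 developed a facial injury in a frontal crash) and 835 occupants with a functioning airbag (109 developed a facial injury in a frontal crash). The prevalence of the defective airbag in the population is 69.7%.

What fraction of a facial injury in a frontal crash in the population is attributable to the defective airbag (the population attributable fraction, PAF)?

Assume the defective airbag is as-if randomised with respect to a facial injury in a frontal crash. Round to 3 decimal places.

p₁ = P(outcome | exposed) = 811/1210 = 0.67025
p₀ = P(outcome | unexposed) = 109/835 = 0.13054
Overall risk P(Y=1) = π·p₁ + (1−π)·p₀ = 0.697×0.67025 + 0.303×0.13054 = 0.50672.
Under exogeneity, PAF = [P(Y=1) − p₀] / P(Y=1).
PAF = (0.50672 − 0.13054) / 0.50672 ≈ 0.7424

PAF ≈ 0.742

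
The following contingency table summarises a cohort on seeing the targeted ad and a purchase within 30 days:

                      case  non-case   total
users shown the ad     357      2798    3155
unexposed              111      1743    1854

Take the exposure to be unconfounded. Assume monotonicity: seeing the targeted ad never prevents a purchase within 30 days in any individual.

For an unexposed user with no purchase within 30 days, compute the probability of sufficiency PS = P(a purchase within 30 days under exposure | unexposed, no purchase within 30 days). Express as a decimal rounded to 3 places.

p₁ = P(outcome | exposed) = 357/3155 = 0.11315
p₀ = P(outcome | unexposed) = 111/1854 = 0.059871
Under exogeneity and monotonicity, PS = (p₁ − p₀) / (1 − p₀).
PS = (0.11315 − 0.059871) / (1 − 0.059871) = 0.053283 / 0.94013 ≈ 0.0567

PS ≈ 0.057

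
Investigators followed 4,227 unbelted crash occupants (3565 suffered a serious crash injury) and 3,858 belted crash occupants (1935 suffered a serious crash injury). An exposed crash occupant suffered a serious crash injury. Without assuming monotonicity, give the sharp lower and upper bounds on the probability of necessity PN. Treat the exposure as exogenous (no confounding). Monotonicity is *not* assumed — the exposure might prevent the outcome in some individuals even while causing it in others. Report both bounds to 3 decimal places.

p₁ = P(outcome | exposed) = 3565/4227 = 0.84339
p₀ = P(outcome | unexposed) = 1935/3858 = 0.50156
Under exogeneity alone the bounds on PN are max{0,(p₁−p₀)/p₁} ≤ PN ≤ min{1,(1−p₀)/p₁}.
  lower = (p₁ − p₀)/p₁ = 0.34183 / 0.84339 ≈ 0.4053
  upper = min{1, (1 − p₀)/p₁} = 0.49844 / 0.84339 ≈ 0.5910

0.405 ≤ PN ≤ 0.591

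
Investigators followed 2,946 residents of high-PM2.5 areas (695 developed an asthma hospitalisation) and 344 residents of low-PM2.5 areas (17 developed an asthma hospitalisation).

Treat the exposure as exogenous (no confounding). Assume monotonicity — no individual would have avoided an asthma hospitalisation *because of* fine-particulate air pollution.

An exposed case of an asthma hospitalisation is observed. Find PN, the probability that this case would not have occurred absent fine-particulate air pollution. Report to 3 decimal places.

p₁ = P(outcome | exposed) = 695/2946 = 0.23591
p₀ = P(outcome | unexposed) = 17/344 = 0.049419
Under exogeneity and monotonicity, PN = (p₁ − p₀) / p₁.
PN = (0.23591 − 0.049419) / 0.23591 = 0.18649 / 0.23591 ≈ 0.7905

PN ≈ 0.791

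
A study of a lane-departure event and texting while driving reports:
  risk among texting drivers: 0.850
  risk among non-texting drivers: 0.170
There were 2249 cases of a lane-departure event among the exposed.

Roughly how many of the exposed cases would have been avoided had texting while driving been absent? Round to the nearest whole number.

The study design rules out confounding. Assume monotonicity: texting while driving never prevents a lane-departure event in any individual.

about 1799 cases

Let p₁ = 0.85, p₀ = 0.17.
PN = (p₁ − p₀)/p₁ = (0.85 − 0.17) / 0.85 ≈ 0.80000.
Attributable cases ≈ PN × (exposed cases) = 0.80000 × 2249 ≈ 1799.20.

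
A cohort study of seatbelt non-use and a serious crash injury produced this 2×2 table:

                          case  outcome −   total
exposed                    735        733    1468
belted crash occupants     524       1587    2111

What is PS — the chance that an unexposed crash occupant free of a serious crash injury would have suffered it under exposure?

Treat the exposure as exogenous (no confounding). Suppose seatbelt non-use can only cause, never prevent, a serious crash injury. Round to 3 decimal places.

p₁ = P(outcome | exposed) = 735/1468 = 0.50068
p₀ = P(outcome | unexposed) = 524/2111 = 0.24822
Under exogeneity and monotonicity, PS = (p₁ − p₀) / (1 − p₀).
PS = (0.50068 − 0.24822) / (1 − 0.24822) = 0.25246 / 0.75178 ≈ 0.3358

PS ≈ 0.336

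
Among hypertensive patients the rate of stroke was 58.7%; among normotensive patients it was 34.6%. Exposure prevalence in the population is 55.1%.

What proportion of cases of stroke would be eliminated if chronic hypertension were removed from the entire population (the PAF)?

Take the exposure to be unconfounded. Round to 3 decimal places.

PAF ≈ 0.277

p₁ = 0.587, p₀ = 0.346.
Overall risk P(Y=1) = π·p₁ + (1−π)·p₀ = 0.551×0.587 + 0.449×0.346 = 0.47879.
Under exogeneity, PAF = [P(Y=1) − p₀] / P(Y=1).
PAF = (0.47879 − 0.346) / 0.47879 ≈ 0.2773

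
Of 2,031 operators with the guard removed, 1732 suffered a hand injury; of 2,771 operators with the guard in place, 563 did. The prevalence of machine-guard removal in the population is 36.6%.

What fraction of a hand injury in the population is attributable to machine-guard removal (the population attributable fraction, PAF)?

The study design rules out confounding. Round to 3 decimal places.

p₁ = P(outcome | exposed) = 1732/2031 = 0.85278
p₀ = P(outcome | unexposed) = 563/2771 = 0.20318
Overall risk P(Y=1) = π·p₁ + (1−π)·p₀ = 0.366×0.85278 + 0.634×0.20318 = 0.44093.
Under exogeneity, PAF = [P(Y=1) − p₀] / P(Y=1).
PAF = (0.44093 − 0.20318) / 0.44093 ≈ 0.5392

PAF ≈ 0.539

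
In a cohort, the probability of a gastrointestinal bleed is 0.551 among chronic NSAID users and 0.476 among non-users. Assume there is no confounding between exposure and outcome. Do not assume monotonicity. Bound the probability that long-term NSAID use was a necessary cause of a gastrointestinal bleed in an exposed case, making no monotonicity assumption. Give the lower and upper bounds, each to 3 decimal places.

0.136 ≤ PN ≤ 0.951

Let p₁ = 0.551, p₀ = 0.476.
Under exogeneity alone the bounds on PN are max{0,(p₁−p₀)/p₁} ≤ PN ≤ min{1,(1−p₀)/p₁}.
  lower = (p₁ − p₀)/p₁ = 0.075 / 0.551 ≈ 0.1361
  upper = min{1, (1 − p₀)/p₁} = 0.524 / 0.551 ≈ 0.9510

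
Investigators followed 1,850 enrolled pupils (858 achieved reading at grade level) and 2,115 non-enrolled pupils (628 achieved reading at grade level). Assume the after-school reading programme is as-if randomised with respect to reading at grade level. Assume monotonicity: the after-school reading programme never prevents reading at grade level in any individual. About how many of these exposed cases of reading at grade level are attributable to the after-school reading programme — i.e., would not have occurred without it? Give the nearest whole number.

about 309 cases

p₁ = P(outcome | exposed) = 858/1850 = 0.46378
p₀ = P(outcome | unexposed) = 628/2115 = 0.29693
PN = (p₁ − p₀)/p₁ = (0.46378 − 0.29693) / 0.46378 ≈ 0.35977.
Attributable cases ≈ PN × (exposed cases) = 0.35977 × 858 ≈ 308.69.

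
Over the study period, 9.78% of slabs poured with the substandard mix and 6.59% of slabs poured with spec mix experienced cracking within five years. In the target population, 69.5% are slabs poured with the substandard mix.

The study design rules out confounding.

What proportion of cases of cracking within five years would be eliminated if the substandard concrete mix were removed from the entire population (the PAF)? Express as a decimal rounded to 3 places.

p₁ = 0.0978, p₀ = 0.0659.
Overall risk P(Y=1) = π·p₁ + (1−π)·p₀ = 0.695×0.0978 + 0.305×0.0659 = 0.08807.
Under exogeneity, PAF = [P(Y=1) − p₀] / P(Y=1).
PAF = (0.08807 − 0.0659) / 0.08807 ≈ 0.2517

PAF ≈ 0.252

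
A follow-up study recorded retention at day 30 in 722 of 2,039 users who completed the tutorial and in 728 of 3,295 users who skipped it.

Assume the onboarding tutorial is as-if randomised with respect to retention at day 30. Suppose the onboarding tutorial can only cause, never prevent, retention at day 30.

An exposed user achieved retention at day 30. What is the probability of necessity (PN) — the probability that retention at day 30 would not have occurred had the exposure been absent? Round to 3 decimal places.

p₁ = P(outcome | exposed) = 722/2039 = 0.3541
p₀ = P(outcome | unexposed) = 728/3295 = 0.22094
Under exogeneity and monotonicity, PN = (p₁ − p₀) / p₁.
PN = (0.3541 − 0.22094) / 0.3541 = 0.13315 / 0.3541 ≈ 0.3760

PN ≈ 0.376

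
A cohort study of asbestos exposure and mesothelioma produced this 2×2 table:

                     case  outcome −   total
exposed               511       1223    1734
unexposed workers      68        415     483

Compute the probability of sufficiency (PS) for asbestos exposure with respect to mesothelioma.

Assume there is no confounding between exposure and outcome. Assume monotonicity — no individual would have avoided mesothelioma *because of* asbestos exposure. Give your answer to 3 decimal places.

p₁ = P(outcome | exposed) = 511/1734 = 0.29469
p₀ = P(outcome | unexposed) = 68/483 = 0.14079
Under exogeneity and monotonicity, PS = (p₁ − p₀)/(1 − p₀).
PS = (0.29469 − 0.14079) / 0.85921 ≈ 0.1791

PS ≈ 0.179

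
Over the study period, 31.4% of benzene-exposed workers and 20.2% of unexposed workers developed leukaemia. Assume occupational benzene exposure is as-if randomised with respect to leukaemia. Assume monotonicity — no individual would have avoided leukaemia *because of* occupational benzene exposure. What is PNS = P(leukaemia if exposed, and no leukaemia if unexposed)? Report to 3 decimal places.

p₁ = 0.314, p₀ = 0.202.
Under exogeneity and monotonicity, PNS = p₁ − p₀.
PNS = 0.314 − 0.202 = 0.112

PNS ≈ 0.112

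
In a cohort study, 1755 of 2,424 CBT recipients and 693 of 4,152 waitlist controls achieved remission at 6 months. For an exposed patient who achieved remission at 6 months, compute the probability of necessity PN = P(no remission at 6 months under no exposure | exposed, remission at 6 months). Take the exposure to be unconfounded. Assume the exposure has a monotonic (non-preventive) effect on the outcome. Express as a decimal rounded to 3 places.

p₁ = P(outcome | exposed) = 1755/2424 = 0.72401
p₀ = P(outcome | unexposed) = 693/4152 = 0.16691
Under exogeneity and monotonicity, PN = (p₁ − p₀) / p₁.
PN = (0.72401 − 0.16691) / 0.72401 = 0.5571 / 0.72401 ≈ 0.7695

PN ≈ 0.769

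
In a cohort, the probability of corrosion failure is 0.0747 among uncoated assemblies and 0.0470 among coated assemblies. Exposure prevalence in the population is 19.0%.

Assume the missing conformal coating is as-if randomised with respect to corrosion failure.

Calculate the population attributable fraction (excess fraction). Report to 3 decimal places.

PAF ≈ 0.101

Let p₁ = 0.0747, p₀ = 0.047.
Overall risk P(Y=1) = π·p₁ + (1−π)·p₀ = 0.19×0.0747 + 0.81×0.047 = 0.052263.
Under exogeneity, PAF = [P(Y=1) − p₀] / P(Y=1).
PAF = (0.052263 − 0.047) / 0.052263 ≈ 0.1007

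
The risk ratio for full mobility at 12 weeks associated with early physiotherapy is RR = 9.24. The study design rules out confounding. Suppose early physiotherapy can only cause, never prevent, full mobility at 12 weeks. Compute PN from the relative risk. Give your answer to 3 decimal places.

Under exogeneity and monotonicity, PN = (RR − 1) / RR = 1 − 1/RR.
PN = (9.24 − 1) / 9.24 = 8.24 / 9.24 ≈ 0.8918

PN ≈ 0.892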